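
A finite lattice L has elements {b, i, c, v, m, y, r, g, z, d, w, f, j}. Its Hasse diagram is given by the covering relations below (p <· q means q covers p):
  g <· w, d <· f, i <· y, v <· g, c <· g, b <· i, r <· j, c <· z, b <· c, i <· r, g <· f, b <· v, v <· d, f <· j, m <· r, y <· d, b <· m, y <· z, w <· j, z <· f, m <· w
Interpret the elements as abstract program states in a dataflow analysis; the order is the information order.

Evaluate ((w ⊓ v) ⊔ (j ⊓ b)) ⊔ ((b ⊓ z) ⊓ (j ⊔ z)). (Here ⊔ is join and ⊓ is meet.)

v

w ∧ v = v
j ∧ b = b
v ∨ b = v
b ∧ z = b
j ∨ z = j
b ∧ j = b
v ∨ b = v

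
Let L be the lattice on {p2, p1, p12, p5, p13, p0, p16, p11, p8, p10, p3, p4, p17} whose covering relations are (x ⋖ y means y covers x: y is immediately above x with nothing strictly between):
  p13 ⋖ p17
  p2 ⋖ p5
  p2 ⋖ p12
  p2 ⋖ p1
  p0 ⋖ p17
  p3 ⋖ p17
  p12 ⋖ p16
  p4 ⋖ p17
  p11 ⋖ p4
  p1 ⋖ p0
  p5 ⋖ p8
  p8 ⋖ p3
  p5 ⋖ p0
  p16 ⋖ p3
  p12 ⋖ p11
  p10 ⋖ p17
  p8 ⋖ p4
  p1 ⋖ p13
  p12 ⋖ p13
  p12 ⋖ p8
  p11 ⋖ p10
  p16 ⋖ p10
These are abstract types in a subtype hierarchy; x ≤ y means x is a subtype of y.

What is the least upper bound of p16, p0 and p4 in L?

Common upper bounds of {p16, p0, p4}: p17.
The least among these is p17.

p17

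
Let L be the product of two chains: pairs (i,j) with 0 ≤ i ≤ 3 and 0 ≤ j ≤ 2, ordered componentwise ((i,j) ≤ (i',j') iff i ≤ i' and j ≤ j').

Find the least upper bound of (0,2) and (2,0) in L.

(2,2)

In a product of chains, the join is componentwise max, giving (2,2).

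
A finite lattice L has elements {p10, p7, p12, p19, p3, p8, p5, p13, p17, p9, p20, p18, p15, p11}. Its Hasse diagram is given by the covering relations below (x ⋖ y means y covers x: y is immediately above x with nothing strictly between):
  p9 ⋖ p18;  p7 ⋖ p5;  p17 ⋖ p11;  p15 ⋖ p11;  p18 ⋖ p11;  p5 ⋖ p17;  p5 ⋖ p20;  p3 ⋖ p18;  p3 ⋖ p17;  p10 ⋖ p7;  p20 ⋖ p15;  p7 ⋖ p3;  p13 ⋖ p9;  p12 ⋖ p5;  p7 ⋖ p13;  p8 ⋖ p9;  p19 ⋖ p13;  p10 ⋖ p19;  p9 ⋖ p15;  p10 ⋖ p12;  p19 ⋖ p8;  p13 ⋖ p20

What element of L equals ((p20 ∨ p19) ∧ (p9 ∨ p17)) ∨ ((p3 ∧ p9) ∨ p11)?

p20 ∨ p19 = p20
p9 ∨ p17 = p11
p20 ∧ p11 = p20
p3 ∧ p9 = p7
p7 ∨ p11 = p11
p20 ∨ p11 = p11

p11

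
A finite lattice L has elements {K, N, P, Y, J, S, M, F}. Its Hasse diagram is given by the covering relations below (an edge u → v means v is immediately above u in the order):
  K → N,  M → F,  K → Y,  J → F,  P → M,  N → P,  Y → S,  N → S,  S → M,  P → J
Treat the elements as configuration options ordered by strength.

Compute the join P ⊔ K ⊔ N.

P

Common upper bounds of {P, K, N}: F, J, M, P.
The least among these is P.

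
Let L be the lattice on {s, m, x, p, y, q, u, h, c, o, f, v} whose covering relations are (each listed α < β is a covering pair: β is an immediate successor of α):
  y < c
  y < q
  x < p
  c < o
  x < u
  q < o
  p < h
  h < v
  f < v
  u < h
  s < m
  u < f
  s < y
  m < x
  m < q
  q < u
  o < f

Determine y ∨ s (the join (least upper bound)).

y

Common upper bounds of {y, s}: c, f, h, o, q, u, v, y.
The least among these is y.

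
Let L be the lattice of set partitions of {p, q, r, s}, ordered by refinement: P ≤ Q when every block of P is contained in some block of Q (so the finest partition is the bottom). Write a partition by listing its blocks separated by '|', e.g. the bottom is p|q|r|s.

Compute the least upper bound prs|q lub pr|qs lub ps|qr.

pqrs

The join of prs|q, pr|qs, ps|qr merges any blocks that overlap across the partitions, giving pqrs.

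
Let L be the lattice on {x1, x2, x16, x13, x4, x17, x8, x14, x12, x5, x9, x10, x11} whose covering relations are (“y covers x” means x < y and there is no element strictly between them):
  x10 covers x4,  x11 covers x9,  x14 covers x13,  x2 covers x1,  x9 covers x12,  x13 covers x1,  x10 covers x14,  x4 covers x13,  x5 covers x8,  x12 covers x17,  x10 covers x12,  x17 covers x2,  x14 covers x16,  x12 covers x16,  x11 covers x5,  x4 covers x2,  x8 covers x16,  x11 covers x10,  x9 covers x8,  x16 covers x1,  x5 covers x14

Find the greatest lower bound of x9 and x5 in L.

Common lower bounds of {x9, x5}: x1, x16, x8.
The greatest among these is x8.

x8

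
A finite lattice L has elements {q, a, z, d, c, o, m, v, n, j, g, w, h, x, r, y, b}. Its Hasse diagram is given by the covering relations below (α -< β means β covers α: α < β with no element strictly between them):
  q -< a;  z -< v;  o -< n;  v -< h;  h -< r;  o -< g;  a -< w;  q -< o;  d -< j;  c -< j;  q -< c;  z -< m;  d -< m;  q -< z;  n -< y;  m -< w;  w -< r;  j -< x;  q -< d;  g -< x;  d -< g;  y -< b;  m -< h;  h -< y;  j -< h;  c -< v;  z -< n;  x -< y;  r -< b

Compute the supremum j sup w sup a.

r

Common upper bounds of {j, w, a}: b, r.
The least among these is r.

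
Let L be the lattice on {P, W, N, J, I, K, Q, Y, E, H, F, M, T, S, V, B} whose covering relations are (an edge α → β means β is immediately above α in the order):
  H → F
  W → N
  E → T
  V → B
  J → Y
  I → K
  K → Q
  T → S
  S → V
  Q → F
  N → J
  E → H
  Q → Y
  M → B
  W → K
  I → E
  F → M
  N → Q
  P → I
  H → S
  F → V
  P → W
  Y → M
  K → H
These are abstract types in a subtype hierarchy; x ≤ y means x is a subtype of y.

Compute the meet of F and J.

N

Common lower bounds of {F, J}: N, P, W.
The greatest among these is N.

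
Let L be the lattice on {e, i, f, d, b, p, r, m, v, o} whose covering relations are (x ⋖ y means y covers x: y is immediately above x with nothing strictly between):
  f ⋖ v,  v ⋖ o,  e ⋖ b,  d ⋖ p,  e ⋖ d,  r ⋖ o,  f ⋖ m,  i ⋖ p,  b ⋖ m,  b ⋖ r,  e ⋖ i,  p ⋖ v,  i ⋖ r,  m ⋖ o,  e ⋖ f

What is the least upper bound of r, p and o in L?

o

Common upper bounds of {r, p, o}: o.
The least among these is o.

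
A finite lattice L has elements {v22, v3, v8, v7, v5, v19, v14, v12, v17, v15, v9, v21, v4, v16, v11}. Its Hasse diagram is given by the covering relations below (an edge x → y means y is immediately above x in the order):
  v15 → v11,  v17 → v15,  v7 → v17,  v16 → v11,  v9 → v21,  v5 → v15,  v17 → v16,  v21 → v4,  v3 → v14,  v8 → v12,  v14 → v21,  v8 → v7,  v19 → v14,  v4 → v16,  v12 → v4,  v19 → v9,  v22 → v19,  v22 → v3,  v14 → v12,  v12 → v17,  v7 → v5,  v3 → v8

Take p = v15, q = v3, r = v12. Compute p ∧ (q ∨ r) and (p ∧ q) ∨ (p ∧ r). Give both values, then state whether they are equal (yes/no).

q ∨ r = v12, so p ∧ (q ∨ r) = v15 ∧ v12 = v12.
p ∧ q = v3 and p ∧ r = v12, so (p ∧ q) ∨ (p ∧ r) = v3 ∨ v12 = v12.
Equal: yes.

v12; v12; yes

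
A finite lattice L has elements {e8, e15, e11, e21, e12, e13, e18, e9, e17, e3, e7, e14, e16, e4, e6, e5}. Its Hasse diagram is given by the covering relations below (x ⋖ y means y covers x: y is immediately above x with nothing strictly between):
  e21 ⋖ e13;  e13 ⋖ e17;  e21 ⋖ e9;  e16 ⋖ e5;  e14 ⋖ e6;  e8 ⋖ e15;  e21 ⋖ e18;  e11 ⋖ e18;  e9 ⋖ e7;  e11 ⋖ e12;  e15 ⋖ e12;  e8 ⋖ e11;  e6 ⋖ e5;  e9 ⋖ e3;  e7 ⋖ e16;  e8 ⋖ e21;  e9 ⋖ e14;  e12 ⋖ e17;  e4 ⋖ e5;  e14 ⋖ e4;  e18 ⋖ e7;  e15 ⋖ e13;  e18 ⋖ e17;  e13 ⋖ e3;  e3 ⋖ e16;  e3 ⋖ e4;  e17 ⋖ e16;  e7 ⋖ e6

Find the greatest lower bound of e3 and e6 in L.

Common lower bounds of {e3, e6}: e21, e8, e9.
The greatest among these is e9.

e9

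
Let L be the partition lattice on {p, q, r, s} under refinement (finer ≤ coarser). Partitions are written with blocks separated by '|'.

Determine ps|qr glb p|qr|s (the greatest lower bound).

Common lower bounds of {ps|qr, p|qr|s}: p|qr|s, p|q|r|s.
The greatest among these is p|qr|s.

p|qr|s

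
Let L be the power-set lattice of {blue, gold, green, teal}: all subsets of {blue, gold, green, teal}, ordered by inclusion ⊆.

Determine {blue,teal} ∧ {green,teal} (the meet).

Under ⊆, meet is intersection: {blue,teal} ∩ {green,teal} = {teal}.

{teal}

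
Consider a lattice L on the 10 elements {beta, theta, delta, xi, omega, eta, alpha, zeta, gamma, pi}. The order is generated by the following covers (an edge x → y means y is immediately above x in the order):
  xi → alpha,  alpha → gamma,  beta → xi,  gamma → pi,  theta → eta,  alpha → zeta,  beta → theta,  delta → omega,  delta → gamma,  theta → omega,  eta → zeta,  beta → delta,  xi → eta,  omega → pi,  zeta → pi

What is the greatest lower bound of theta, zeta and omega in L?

Common lower bounds of {theta, zeta, omega}: beta, theta.
The greatest among these is theta.

theta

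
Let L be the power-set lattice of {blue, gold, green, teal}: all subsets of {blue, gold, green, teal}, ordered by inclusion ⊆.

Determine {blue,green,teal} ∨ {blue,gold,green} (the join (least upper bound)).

Common upper bounds of {{blue,green,teal}, {blue,gold,green}}: {blue,gold,green,teal}.
The least among these is {blue,gold,green,teal}.

{blue,gold,green,teal}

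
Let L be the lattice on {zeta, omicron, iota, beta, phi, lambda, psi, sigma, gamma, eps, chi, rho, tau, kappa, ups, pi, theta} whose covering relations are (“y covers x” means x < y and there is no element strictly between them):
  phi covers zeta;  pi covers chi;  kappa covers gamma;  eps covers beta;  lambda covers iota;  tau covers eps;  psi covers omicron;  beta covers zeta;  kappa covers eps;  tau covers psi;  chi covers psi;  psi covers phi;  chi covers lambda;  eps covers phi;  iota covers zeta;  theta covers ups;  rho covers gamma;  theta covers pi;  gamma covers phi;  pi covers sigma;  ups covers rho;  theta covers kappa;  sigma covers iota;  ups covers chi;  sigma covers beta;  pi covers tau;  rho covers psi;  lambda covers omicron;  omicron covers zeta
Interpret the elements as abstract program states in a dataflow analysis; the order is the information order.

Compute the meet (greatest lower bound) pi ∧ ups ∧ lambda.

Common lower bounds of {pi, ups, lambda}: iota, lambda, omicron, zeta.
The greatest among these is lambda.

lambda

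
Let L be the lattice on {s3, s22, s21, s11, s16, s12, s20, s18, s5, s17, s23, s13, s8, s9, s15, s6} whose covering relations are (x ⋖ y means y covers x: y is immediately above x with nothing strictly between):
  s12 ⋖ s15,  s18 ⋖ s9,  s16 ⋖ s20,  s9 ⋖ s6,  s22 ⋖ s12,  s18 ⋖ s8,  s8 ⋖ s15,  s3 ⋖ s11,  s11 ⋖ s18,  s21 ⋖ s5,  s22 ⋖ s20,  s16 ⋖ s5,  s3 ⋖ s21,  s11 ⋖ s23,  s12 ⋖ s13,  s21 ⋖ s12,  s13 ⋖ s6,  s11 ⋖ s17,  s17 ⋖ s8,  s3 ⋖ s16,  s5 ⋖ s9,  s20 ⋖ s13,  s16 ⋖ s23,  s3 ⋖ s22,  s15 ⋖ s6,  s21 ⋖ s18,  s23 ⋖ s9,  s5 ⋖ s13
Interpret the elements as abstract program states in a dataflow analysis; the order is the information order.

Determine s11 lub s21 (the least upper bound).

s18

Common upper bounds of {s11, s21}: s15, s18, s6, s8, s9.
The least among these is s18.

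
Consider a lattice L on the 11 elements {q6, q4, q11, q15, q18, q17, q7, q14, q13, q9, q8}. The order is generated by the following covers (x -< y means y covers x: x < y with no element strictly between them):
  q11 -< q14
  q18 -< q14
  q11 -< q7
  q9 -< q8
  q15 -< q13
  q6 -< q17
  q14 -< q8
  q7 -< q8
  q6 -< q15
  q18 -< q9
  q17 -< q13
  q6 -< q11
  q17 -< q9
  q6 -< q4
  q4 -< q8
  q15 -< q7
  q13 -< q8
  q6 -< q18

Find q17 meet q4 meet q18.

q6

Common lower bounds of {q17, q4, q18}: q6.
The greatest among these is q6.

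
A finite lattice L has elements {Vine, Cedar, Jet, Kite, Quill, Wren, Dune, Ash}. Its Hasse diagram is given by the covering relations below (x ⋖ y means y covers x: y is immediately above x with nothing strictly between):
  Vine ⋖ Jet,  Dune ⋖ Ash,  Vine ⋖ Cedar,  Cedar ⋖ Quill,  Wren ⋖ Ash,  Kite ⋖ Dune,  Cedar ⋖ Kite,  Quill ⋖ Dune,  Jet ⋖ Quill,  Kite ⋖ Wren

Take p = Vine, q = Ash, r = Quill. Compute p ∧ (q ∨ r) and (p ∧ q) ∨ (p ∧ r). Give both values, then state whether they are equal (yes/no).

Vine; Vine; yes

q ∨ r = Ash, so p ∧ (q ∨ r) = Vine ∧ Ash = Vine.
p ∧ q = Vine and p ∧ r = Vine, so (p ∧ q) ∨ (p ∧ r) = Vine ∨ Vine = Vine.
Equal: yes.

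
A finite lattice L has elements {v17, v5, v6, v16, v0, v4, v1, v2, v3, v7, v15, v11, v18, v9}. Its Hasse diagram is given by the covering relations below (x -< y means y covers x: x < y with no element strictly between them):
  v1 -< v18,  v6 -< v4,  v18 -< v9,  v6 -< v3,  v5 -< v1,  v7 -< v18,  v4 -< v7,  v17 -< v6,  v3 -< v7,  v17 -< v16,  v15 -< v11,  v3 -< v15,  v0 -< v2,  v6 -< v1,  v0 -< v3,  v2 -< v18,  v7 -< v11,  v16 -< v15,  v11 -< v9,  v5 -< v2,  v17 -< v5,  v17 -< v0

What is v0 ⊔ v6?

v3

Common upper bounds of {v0, v6}: v11, v15, v18, v3, v7, v9.
The least among these is v3.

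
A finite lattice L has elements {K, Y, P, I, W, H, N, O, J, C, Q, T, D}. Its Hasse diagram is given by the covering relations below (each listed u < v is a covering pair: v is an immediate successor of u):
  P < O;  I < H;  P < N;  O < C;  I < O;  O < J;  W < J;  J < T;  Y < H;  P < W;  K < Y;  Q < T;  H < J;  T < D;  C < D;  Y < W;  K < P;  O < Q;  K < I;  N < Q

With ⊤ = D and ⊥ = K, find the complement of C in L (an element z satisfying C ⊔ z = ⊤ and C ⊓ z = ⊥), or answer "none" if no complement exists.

Y

Need z with C ∨ z = D and C ∧ z = K.
Checking each element gives: Y.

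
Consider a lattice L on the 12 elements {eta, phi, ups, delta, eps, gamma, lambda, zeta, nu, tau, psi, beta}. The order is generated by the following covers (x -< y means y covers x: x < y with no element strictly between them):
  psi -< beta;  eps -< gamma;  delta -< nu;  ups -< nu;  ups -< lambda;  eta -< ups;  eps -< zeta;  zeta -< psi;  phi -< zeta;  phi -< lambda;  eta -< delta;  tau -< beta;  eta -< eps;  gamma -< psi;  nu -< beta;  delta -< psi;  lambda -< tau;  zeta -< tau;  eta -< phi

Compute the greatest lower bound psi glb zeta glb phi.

phi

Common lower bounds of {psi, zeta, phi}: eta, phi.
The greatest among these is phi.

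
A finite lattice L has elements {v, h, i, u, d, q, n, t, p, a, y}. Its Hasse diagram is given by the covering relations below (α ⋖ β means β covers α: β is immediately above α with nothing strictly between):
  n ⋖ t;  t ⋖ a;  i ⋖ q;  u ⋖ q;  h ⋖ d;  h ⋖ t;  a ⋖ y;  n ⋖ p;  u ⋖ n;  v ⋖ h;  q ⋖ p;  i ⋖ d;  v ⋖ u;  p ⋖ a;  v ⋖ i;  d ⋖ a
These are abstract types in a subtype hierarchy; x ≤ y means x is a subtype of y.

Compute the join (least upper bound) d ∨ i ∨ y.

y

Common upper bounds of {d, i, y}: y.
The least among these is y.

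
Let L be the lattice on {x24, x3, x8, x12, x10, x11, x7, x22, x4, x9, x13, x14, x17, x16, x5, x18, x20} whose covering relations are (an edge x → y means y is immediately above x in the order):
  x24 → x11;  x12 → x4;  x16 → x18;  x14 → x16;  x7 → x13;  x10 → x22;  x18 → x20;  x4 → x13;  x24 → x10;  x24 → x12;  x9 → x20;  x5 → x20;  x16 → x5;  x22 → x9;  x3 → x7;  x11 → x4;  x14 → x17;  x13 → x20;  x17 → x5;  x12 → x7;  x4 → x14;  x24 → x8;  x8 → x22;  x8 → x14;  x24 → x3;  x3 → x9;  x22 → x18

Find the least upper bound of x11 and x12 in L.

Common upper bounds of {x11, x12}: x13, x14, x16, x17, x18, x20, x4, x5.
The least among these is x4.

x4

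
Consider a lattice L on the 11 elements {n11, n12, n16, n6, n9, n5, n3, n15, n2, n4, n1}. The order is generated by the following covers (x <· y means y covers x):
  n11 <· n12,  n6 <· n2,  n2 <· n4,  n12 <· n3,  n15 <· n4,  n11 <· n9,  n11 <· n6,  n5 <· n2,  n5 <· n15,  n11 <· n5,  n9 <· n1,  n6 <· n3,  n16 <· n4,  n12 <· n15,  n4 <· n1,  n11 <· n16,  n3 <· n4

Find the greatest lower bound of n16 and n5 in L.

n11

Common lower bounds of {n16, n5}: n11.
The greatest among these is n11.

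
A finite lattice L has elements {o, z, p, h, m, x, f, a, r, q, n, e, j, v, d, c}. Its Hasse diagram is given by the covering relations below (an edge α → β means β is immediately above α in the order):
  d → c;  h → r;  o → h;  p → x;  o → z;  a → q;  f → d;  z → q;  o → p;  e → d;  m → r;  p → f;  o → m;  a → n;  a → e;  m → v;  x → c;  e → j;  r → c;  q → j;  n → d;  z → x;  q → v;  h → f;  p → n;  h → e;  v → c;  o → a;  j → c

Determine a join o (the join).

Common upper bounds of {a, o}: a, c, d, e, j, n, q, v.
The least among these is a.

a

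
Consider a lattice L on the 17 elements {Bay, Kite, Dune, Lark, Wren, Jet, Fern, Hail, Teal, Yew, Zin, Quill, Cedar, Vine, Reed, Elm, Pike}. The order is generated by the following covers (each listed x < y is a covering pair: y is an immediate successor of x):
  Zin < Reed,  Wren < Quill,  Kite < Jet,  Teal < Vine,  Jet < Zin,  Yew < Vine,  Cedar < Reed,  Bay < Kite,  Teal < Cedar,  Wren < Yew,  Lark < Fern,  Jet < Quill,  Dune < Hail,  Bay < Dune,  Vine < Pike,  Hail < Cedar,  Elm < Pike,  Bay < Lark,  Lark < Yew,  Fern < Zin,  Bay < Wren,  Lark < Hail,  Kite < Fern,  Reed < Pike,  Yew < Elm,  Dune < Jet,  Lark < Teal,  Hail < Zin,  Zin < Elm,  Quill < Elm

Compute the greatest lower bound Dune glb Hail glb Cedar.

Dune

Common lower bounds of {Dune, Hail, Cedar}: Bay, Dune.
The greatest among these is Dune.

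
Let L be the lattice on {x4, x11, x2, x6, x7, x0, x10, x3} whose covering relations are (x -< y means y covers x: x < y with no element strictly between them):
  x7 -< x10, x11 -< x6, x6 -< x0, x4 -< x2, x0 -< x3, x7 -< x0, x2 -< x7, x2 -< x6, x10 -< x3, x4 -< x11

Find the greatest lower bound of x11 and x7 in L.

x4

Common lower bounds of {x11, x7}: x4.
The greatest among these is x4.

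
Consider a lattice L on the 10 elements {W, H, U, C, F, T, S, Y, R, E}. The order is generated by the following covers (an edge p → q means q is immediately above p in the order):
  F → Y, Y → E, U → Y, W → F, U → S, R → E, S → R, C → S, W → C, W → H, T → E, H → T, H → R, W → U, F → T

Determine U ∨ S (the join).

S

Common upper bounds of {U, S}: E, R, S.
The least among these is S.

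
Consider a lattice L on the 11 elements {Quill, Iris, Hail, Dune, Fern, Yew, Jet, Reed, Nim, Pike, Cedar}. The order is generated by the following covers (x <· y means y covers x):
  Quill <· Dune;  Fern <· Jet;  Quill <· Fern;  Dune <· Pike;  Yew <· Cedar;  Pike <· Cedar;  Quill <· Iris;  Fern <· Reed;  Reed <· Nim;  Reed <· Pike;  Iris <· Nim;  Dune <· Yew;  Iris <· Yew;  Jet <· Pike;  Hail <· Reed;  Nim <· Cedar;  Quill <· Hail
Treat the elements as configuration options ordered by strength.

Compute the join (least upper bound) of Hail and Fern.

Common upper bounds of {Hail, Fern}: Cedar, Nim, Pike, Reed.
The least among these is Reed.

Reed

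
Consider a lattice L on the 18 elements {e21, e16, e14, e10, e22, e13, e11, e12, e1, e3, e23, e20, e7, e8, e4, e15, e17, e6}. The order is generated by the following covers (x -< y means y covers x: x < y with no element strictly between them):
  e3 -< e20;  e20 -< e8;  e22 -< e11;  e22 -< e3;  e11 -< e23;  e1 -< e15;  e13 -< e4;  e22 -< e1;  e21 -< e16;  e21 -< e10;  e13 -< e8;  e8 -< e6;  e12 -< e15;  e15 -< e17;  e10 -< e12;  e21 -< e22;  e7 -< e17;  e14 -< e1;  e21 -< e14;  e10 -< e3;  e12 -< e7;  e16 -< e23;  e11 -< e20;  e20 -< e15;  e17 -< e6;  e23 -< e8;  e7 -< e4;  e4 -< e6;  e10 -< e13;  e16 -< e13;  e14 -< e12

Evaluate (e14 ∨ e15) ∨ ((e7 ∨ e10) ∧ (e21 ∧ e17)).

e15

e14 ∨ e15 = e15
e7 ∨ e10 = e7
e21 ∧ e17 = e21
e7 ∧ e21 = e21
e15 ∨ e21 = e15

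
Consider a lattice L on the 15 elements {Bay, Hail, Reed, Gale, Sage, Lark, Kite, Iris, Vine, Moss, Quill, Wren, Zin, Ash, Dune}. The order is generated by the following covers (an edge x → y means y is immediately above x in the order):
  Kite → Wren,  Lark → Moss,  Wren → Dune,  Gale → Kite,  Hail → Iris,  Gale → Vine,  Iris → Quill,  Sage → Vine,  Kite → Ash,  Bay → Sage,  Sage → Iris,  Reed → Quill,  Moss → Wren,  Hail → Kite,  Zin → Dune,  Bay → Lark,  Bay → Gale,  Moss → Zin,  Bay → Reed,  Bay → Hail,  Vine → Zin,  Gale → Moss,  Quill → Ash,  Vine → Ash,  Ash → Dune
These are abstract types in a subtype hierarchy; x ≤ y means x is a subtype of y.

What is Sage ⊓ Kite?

Common lower bounds of {Sage, Kite}: Bay.
The greatest among these is Bay.

Bay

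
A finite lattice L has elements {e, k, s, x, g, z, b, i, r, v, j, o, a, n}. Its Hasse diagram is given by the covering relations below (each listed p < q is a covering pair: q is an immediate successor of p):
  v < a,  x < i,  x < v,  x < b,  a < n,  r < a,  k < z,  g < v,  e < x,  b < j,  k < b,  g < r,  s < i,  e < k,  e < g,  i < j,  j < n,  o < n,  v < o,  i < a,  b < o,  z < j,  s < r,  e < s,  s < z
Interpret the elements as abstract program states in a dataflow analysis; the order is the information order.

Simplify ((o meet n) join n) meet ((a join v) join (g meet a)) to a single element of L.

o ∧ n = o
o ∨ n = n
a ∨ v = a
g ∧ a = g
a ∨ g = a
n ∧ a = a

a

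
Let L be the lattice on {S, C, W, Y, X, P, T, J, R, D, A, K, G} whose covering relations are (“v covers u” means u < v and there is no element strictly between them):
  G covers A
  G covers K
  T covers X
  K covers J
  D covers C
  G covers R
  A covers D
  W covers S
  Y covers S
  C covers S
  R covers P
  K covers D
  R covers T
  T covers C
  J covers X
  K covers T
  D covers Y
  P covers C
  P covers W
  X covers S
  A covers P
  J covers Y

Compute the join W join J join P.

G

Common upper bounds of {W, J, P}: G.
The least among these is G.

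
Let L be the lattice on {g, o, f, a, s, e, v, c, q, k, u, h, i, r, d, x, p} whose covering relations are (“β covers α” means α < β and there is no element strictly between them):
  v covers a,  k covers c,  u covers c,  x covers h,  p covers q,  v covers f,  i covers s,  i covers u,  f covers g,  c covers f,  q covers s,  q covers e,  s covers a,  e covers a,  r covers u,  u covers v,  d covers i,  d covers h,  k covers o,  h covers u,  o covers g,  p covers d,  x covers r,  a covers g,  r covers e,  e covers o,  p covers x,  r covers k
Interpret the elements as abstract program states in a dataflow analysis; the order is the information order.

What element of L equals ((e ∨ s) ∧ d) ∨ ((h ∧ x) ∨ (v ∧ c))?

d

e ∨ s = q
q ∧ d = s
h ∧ x = h
v ∧ c = f
h ∨ f = h
s ∨ h = d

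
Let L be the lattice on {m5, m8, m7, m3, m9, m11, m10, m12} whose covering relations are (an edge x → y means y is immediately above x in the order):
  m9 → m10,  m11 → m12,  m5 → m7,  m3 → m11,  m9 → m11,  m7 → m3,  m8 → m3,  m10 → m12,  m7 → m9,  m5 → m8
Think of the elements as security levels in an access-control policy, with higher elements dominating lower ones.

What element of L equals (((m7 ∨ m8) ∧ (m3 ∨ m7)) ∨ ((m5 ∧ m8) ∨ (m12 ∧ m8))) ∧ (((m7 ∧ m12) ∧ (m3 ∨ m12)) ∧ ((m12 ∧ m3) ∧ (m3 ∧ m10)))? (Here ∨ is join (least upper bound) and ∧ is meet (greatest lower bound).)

m7 ∨ m8 = m3
m3 ∨ m7 = m3
m3 ∧ m3 = m3
m5 ∧ m8 = m5
m12 ∧ m8 = m8
m5 ∨ m8 = m8
m3 ∨ m8 = m3
m7 ∧ m12 = m7
m3 ∨ m12 = m12
m7 ∧ m12 = m7
m12 ∧ m3 = m3
m3 ∧ m10 = m7
m3 ∧ m7 = m7
m7 ∧ m7 = m7
m3 ∧ m7 = m7

m7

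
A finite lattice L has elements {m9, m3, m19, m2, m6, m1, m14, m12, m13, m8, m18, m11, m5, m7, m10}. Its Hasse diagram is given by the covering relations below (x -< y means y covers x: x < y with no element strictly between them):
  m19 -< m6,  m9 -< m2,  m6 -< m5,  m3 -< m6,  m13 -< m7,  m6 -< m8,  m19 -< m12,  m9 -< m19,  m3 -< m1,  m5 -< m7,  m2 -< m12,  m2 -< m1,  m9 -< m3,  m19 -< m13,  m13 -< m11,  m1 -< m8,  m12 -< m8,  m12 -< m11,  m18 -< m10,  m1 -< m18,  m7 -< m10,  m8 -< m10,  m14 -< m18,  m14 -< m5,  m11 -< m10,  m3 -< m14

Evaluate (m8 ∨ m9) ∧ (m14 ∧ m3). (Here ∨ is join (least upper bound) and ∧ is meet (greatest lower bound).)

m8 ∨ m9 = m8
m14 ∧ m3 = m3
m8 ∧ m3 = m3

m3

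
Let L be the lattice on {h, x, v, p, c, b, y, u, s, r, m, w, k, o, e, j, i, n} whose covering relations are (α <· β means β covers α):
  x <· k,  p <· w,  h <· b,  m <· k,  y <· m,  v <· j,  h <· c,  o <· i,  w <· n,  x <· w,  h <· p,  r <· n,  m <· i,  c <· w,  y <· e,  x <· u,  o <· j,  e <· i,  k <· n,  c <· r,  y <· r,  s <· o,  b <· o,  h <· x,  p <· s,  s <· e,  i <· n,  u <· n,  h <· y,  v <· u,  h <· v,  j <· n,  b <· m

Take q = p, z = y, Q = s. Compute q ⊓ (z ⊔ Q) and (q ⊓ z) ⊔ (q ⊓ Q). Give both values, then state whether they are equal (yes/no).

z ⊔ Q = e, so q ⊓ (z ⊔ Q) = p ⊓ e = p.
q ⊓ z = h and q ⊓ Q = p, so (q ⊓ z) ⊔ (q ⊓ Q) = h ⊔ p = p.
Equal: yes.

p; p; yes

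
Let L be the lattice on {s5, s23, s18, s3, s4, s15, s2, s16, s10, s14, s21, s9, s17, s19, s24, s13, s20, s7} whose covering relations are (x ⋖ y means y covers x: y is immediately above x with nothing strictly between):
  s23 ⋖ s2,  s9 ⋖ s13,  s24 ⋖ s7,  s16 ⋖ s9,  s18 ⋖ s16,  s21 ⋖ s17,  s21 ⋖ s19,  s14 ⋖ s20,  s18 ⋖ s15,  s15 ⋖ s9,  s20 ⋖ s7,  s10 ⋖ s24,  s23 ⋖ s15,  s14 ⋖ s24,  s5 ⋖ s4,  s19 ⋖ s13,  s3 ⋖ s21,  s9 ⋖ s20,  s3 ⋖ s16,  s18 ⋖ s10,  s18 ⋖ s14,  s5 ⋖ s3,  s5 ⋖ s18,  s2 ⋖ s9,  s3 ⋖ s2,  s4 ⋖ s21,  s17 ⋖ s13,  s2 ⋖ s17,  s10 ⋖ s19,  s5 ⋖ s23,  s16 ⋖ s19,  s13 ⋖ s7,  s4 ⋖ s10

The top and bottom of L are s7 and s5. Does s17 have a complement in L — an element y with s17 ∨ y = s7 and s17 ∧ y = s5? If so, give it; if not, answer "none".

s14

Need y with s17 ∨ y = s7 and s17 ∧ y = s5.
Checking each element gives: s14.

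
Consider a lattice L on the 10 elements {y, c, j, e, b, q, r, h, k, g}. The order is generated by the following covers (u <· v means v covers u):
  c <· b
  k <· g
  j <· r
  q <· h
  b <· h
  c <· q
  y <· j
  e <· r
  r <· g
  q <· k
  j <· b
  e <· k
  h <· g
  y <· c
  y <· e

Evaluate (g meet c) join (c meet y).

c

g ∧ c = c
c ∧ y = y
c ∨ y = c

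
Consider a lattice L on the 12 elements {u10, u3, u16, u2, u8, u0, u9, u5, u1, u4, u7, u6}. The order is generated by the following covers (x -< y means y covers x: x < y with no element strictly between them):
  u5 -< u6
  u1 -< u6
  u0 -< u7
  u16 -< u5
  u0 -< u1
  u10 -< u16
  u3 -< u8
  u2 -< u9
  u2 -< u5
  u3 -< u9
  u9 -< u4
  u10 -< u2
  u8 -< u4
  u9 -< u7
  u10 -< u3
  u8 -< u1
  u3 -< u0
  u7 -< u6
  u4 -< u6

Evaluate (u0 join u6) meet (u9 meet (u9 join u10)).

u9

u0 ∨ u6 = u6
u9 ∨ u10 = u9
u9 ∧ u9 = u9
u6 ∧ u9 = u9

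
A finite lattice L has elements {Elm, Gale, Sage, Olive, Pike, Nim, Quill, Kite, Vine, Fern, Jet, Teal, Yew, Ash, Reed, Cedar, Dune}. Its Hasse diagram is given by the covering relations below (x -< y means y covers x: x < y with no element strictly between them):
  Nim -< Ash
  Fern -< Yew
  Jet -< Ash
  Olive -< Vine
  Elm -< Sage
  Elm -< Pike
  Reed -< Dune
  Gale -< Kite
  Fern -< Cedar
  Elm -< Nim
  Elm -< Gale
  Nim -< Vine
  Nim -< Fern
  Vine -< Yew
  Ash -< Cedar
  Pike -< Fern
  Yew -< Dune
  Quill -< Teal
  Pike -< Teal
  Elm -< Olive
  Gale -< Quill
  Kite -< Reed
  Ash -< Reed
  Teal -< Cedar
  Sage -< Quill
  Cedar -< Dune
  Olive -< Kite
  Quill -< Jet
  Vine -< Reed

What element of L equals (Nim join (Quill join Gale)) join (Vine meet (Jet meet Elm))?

Ash

Quill ∨ Gale = Quill
Nim ∨ Quill = Ash
Jet ∧ Elm = Elm
Vine ∧ Elm = Elm
Ash ∨ Elm = Ash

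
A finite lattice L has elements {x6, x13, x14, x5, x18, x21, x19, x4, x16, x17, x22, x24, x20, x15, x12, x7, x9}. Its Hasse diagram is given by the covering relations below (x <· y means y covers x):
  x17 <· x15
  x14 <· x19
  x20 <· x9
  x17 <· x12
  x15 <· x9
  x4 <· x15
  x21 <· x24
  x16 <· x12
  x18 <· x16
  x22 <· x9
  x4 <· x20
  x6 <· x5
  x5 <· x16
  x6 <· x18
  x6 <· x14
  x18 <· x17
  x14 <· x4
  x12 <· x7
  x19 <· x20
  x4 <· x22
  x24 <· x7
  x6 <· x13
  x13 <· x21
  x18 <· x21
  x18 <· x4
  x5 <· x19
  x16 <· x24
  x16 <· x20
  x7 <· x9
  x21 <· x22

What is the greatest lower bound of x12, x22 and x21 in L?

Common lower bounds of {x12, x22, x21}: x18, x6.
The greatest among these is x18.

x18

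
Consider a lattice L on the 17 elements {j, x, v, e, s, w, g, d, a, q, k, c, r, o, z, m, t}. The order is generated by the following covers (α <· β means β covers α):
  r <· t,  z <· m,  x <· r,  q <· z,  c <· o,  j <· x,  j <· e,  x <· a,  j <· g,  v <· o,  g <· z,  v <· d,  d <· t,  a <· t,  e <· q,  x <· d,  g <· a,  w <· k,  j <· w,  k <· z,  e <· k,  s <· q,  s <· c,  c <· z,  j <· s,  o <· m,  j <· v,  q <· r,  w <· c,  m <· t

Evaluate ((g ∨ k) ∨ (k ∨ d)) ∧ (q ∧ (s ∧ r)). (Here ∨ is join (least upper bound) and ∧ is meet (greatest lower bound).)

s

g ∨ k = z
k ∨ d = t
z ∨ t = t
s ∧ r = s
q ∧ s = s
t ∧ s = s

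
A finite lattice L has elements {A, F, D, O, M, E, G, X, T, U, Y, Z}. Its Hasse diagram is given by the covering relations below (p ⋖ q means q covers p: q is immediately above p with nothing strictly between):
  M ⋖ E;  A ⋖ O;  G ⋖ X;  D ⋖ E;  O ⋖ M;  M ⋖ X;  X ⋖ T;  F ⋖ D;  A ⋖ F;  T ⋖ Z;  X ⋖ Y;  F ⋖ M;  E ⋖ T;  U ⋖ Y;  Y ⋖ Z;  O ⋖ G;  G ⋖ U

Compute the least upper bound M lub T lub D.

Common upper bounds of {M, T, D}: T, Z.
The least among these is T.

T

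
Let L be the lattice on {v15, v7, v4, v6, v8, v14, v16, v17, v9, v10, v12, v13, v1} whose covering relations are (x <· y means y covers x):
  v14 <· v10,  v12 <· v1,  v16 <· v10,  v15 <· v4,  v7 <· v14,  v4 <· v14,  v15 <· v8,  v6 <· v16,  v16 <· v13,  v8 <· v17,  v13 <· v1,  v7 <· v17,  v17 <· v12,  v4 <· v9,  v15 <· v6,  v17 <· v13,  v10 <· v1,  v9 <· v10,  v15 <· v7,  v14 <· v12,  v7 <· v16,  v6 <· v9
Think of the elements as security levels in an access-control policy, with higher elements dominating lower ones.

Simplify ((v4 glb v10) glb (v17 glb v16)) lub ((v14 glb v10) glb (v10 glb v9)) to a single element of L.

v4 ∧ v10 = v4
v17 ∧ v16 = v7
v4 ∧ v7 = v15
v14 ∧ v10 = v14
v10 ∧ v9 = v9
v14 ∧ v9 = v4
v15 ∨ v4 = v4

v4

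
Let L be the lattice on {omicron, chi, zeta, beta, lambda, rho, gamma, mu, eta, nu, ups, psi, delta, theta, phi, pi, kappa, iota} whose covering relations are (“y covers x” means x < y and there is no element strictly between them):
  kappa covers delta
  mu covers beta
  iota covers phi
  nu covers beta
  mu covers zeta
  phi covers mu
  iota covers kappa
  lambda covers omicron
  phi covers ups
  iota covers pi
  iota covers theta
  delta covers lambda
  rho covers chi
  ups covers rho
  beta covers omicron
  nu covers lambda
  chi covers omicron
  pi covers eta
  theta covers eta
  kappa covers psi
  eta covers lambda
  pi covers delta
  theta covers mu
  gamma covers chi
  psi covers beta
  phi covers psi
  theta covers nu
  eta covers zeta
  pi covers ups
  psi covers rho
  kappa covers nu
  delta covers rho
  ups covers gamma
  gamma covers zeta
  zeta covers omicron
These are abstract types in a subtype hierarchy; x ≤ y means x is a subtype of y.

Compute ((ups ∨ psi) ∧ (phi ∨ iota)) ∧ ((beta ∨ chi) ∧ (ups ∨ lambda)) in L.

ups ∨ psi = phi
phi ∨ iota = iota
phi ∧ iota = phi
beta ∨ chi = psi
ups ∨ lambda = pi
psi ∧ pi = rho
phi ∧ rho = rho

rho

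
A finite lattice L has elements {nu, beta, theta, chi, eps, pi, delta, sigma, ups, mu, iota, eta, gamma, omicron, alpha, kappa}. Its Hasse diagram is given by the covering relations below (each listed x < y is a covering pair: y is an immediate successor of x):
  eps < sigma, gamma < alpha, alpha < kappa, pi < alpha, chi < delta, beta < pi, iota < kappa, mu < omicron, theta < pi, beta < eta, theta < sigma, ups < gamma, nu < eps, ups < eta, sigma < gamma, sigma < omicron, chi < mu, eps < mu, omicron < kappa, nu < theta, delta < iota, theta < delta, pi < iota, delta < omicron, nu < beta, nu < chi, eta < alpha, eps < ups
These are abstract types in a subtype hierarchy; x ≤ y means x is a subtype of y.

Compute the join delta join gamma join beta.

kappa

Common upper bounds of {delta, gamma, beta}: kappa.
The least among these is kappa.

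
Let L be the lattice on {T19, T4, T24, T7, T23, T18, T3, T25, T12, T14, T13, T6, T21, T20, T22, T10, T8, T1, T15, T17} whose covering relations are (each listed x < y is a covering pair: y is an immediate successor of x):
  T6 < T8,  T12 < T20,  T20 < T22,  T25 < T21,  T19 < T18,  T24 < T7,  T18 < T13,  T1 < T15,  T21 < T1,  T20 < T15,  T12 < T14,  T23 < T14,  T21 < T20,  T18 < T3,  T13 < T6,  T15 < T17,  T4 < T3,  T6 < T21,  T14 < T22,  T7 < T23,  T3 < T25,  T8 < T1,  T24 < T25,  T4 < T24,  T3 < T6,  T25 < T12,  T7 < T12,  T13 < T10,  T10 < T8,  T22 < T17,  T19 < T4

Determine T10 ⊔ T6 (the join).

Common upper bounds of {T10, T6}: T1, T15, T17, T8.
The least among these is T8.

T8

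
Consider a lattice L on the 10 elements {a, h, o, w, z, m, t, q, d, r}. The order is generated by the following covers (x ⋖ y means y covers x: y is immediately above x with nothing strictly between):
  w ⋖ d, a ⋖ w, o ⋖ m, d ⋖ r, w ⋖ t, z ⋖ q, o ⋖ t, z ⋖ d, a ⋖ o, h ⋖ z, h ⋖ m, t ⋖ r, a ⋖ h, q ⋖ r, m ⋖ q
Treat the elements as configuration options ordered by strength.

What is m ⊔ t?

r

Common upper bounds of {m, t}: r.
The least among these is r.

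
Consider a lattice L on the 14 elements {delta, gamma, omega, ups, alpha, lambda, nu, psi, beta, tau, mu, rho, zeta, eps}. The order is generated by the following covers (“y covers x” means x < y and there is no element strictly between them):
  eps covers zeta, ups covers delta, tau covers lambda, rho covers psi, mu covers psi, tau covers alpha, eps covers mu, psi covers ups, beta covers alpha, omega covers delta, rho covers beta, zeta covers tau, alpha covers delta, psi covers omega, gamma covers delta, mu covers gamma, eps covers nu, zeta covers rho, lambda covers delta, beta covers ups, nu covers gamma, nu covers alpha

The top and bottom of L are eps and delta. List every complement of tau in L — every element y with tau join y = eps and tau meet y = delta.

Need y with tau ∨ y = eps and tau ∧ y = delta.
Checking each element gives: gamma, mu.

gamma, mu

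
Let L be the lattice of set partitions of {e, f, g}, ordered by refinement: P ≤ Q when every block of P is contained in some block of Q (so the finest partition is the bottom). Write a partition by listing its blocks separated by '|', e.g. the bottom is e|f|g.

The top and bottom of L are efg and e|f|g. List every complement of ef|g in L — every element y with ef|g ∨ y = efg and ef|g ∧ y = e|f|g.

Need y with ef|g ∨ y = efg and ef|g ∧ y = e|f|g.
Checking each element gives: eg|f, e|fg.

eg|f, e|fg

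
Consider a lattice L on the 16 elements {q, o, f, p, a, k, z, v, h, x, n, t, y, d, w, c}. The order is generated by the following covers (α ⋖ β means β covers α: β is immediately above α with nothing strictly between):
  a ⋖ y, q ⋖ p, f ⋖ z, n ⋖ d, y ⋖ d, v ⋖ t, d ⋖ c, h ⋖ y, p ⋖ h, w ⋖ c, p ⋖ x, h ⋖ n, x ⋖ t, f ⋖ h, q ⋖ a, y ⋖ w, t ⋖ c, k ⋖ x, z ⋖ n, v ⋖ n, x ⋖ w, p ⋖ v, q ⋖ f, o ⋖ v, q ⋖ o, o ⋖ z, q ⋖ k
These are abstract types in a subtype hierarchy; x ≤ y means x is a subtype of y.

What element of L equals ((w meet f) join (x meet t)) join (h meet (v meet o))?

w ∧ f = f
x ∧ t = x
f ∨ x = w
v ∧ o = o
h ∧ o = q
w ∨ q = w

w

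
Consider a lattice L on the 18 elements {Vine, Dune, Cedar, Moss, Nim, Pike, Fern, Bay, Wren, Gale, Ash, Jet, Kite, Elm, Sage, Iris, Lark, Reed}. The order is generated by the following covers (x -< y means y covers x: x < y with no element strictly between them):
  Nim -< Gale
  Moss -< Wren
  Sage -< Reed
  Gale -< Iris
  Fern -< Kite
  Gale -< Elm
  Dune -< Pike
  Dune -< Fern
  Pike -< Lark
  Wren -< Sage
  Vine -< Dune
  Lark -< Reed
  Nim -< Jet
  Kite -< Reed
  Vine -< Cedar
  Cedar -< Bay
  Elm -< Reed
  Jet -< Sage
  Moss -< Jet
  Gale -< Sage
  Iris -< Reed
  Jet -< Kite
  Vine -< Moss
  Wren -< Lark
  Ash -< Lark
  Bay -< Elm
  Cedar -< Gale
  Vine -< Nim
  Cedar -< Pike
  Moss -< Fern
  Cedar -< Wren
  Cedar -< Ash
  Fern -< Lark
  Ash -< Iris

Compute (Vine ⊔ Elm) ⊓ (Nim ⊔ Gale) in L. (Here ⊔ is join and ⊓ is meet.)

Gale

Vine ∨ Elm = Elm
Nim ∨ Gale = Gale
Elm ∧ Gale = Gale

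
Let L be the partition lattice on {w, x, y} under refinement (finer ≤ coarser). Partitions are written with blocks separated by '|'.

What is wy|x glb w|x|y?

w|x|y

Common lower bounds of {wy|x, w|x|y}: w|x|y.
The greatest among these is w|x|y.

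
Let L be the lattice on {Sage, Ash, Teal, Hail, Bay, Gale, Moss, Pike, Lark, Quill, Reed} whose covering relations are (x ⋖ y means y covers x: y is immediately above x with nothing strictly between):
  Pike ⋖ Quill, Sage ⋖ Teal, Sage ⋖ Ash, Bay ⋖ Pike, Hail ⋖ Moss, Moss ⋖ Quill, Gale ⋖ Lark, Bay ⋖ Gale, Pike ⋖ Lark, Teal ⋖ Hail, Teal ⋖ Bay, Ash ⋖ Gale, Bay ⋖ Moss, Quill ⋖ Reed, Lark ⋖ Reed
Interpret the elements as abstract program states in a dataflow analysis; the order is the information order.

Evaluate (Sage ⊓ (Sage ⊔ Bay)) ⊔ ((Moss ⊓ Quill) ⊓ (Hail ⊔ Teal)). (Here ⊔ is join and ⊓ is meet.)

Sage ∨ Bay = Bay
Sage ∧ Bay = Sage
Moss ∧ Quill = Moss
Hail ∨ Teal = Hail
Moss ∧ Hail = Hail
Sage ∨ Hail = Hail

Hail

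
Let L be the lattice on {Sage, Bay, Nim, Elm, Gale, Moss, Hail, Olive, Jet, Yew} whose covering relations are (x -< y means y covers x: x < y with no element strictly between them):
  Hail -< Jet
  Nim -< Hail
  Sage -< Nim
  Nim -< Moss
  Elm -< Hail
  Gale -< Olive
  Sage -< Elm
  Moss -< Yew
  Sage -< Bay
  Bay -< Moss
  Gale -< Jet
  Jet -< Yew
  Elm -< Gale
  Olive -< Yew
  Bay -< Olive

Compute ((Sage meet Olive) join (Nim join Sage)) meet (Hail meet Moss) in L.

Sage ∧ Olive = Sage
Nim ∨ Sage = Nim
Sage ∨ Nim = Nim
Hail ∧ Moss = Nim
Nim ∧ Nim = Nim

Nim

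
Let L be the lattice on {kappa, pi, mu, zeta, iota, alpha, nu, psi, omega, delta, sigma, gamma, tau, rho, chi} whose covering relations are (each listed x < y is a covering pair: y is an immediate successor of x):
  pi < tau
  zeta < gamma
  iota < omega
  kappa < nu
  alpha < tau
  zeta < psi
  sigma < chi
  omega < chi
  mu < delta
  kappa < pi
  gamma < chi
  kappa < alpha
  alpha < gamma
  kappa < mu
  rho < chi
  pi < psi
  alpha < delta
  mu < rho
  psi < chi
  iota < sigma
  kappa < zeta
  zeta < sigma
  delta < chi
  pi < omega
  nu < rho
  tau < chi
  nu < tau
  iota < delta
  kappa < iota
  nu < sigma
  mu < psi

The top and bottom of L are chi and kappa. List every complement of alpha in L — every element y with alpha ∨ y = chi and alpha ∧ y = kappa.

omega, psi, rho, sigma

Need y with alpha ∨ y = chi and alpha ∧ y = kappa.
Checking each element gives: omega, psi, rho, sigma.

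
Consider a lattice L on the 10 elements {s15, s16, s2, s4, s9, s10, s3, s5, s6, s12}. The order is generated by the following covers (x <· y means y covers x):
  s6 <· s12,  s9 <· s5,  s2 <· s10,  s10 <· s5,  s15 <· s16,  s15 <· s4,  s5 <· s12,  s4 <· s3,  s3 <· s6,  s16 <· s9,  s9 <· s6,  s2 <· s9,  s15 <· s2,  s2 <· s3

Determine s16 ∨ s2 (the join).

Common upper bounds of {s16, s2}: s12, s5, s6, s9.
The least among these is s9.

s9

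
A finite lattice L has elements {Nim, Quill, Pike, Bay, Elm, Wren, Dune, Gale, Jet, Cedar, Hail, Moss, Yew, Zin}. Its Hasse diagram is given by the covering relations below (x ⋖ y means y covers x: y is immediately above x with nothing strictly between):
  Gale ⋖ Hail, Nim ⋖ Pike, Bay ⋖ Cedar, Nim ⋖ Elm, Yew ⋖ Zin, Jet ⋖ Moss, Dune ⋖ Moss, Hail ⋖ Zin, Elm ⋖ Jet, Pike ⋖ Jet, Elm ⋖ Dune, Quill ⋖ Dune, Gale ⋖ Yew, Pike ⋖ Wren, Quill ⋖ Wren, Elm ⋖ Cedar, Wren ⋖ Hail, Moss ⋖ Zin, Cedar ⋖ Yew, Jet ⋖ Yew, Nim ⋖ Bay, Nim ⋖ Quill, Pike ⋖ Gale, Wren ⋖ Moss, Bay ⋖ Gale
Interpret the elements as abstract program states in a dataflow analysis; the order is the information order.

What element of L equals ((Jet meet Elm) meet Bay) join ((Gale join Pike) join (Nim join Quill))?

Jet ∧ Elm = Elm
Elm ∧ Bay = Nim
Gale ∨ Pike = Gale
Nim ∨ Quill = Quill
Gale ∨ Quill = Hail
Nim ∨ Hail = Hail

Hail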